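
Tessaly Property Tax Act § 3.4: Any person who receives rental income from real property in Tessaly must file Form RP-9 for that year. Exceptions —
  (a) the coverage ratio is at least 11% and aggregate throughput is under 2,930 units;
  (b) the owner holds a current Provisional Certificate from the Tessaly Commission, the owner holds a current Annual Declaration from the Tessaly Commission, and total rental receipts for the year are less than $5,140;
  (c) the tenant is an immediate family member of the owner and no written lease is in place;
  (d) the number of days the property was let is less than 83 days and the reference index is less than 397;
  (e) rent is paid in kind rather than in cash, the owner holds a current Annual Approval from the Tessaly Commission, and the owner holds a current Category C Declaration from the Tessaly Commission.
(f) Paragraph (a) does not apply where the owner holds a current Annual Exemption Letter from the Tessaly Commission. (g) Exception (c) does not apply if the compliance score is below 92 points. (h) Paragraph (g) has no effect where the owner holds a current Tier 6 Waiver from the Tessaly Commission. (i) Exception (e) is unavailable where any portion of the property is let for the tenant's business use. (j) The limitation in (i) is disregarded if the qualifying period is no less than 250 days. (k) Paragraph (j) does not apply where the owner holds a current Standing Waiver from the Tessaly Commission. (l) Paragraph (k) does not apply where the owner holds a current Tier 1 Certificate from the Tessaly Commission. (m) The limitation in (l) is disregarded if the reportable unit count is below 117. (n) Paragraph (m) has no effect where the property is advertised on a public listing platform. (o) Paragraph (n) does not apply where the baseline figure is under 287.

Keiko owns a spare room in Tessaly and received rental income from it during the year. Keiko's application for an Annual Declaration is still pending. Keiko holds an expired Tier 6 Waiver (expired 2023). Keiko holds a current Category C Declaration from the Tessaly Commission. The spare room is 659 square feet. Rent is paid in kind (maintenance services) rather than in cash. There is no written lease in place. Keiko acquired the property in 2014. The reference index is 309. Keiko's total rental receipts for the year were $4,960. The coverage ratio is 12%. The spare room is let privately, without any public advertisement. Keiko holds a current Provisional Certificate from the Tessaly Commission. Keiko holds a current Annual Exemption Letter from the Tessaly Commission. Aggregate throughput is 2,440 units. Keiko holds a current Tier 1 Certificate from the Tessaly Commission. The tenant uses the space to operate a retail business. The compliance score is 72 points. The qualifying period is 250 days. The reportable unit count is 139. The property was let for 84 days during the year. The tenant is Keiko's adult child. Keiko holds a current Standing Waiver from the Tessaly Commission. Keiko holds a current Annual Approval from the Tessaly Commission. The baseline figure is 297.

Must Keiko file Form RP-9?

No — exception (e) applies; Keiko is not required to file Form RP-9.

Exception (a)'s conditions are all satisfied: the coverage ratio is 12%, meeting the 11% threshold; aggregate throughput is 2,440 units, under the 2,930 units limit. But: (f) applies — a current Annual Exemption Letter is held. Exception (a) does not apply.
Exception (b) does not apply: there is no Annual Declaration in force.
Exception (c) is satisfied on its face — the tenant is an immediate family member; there is no written lease. But applying paragraphs (g)–(h): (g) operates against (c): the compliance score is 72 points, below the 92 points limit. (h), which would lift (g), is not engaged — the Tier 6 Waiver is not current. (c) is therefore removed.
Exception (d) does not apply: the number of days the property was let is 84 days, not less than 83 days.
Exception (e) is satisfied on its face — rent is paid in kind; a current Annual Approval is held; a current Category C Declaration is held. Under paragraphs (i)–(o): (i) would limit (e) — the space is let for business use — but (j) sets (i) aside: (j) is engaged — the qualifying period is 250 days, meeting the 250 days threshold. (k) is engaged (a current Standing Waiver is held), but is set aside by (l): (l) applies — a current Tier 1 Certificate is held. (m) is not triggered (the reportable unit count is 139, not below 117), so (l) stands. So (e) applies.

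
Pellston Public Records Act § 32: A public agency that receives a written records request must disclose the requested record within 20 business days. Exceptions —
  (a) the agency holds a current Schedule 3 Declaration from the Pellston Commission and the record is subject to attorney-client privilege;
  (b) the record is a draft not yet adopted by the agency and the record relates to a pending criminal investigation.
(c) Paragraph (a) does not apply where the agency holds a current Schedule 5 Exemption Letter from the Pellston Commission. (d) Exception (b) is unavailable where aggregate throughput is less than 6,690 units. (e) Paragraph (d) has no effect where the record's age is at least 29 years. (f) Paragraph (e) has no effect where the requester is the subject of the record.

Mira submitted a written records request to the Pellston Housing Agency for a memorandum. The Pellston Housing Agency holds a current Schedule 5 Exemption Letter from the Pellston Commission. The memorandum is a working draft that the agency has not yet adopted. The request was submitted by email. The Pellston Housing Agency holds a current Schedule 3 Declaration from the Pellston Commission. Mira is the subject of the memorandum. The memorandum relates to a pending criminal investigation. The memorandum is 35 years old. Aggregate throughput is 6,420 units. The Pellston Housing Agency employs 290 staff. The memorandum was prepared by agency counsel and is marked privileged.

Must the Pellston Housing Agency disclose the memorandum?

Yes — the Pellston Housing Agency must disclose the memorandum.

Exception (a) is satisfied on its face — a current Schedule 3 Declaration is held; the memorandum is privileged. But applying paragraph (c): (c) operates against (a): a current Schedule 5 Exemption Letter is held. (a) is therefore removed.
Exception (b): the memorandum is an unadopted draft; the memorandum relates to a pending investigation — every condition holds. But applying paragraphs (d)–(f): (d) is engaged — aggregate throughput is 6,420 units, less than the 6,690 units limit. (e) applies (the record's age is 35 years, meeting the 29 years threshold), but is overridden by (f): (f) is triggered — Mira is the subject of the memorandum. Exception (b) does not apply.
None of the exceptions is available; § 32 applies in full.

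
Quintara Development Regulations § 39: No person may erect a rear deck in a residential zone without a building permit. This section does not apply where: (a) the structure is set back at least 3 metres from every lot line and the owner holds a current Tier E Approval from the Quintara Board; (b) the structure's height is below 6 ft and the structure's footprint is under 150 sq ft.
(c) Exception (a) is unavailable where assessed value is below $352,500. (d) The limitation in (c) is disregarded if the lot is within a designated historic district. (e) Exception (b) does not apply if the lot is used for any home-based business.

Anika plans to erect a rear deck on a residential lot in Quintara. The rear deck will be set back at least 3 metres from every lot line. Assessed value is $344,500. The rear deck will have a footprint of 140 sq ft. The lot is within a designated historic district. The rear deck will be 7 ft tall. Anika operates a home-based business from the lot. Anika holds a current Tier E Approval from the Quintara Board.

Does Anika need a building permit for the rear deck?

Exception (a) is satisfied on its face — the setback is at least 3 m on every side; a current Tier E Approval is held. As to paragraphs (c)–(d): (c) would limit (a) — assessed value is $344,500, below the $352,500 limit — but (d) sets (c) aside: (d) operates against (c): the lot is in a historic district. So (a) applies.
Exception (b) does not apply: the structure's height is 7 ft, not below 6 ft.

No — exception (a) applies; Anika does not need a building permit.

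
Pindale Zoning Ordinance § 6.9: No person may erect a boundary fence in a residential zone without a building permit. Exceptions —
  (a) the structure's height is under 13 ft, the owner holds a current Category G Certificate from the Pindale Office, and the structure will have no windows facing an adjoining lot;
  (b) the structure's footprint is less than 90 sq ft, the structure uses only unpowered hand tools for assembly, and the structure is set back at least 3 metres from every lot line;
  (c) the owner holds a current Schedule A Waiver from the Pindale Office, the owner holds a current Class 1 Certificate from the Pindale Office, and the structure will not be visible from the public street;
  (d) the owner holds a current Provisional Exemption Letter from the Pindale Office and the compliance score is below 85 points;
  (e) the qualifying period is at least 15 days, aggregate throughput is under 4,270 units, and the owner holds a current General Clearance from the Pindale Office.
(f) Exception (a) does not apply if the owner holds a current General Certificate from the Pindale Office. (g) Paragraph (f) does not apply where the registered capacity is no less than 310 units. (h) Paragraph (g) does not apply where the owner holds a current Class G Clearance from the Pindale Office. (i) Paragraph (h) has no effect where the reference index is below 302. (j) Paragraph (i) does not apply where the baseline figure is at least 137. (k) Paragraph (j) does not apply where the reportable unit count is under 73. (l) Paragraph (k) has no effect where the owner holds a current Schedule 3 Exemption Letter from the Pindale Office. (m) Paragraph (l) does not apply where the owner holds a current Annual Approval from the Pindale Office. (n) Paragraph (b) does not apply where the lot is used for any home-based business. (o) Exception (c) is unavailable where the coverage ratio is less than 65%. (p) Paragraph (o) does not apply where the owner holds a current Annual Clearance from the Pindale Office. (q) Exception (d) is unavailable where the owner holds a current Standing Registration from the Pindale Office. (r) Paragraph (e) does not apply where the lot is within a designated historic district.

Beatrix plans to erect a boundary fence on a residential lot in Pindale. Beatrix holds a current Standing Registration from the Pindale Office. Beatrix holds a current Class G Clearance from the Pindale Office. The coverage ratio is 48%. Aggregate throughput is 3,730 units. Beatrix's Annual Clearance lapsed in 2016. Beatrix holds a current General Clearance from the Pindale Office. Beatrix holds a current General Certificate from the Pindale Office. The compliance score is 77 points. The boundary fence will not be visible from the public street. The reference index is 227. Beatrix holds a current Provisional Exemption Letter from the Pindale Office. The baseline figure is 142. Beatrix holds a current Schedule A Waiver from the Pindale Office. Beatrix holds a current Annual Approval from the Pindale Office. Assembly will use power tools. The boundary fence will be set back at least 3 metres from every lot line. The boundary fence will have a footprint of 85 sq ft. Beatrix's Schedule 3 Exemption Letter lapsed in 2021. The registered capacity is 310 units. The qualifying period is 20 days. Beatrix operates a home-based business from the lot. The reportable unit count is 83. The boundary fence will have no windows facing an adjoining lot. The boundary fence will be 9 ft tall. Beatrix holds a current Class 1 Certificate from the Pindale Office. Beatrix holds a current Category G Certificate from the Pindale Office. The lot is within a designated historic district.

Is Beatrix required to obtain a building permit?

Yes — Beatrix must obtain a building permit.

Exception (a)'s conditions are all satisfied: the structure's height is 9 ft, under the 13 ft limit; a current Category G Certificate is held; no windows face an adjoining lot. However, paragraphs (f)–(m) must be considered: (f) operates — a current General Certificate is held. (g) operates (the registered capacity is 310 units, meeting the 310 units threshold), but yields to (h): (h) operates against (g): a current Class G Clearance is held. (i) would limit (h) — the reference index is 227, below the 302 limit — but (j) sets (i) aside: (j) operates against (i): the baseline figure is 142, meeting the 137 threshold. (k) does not operate here (the reportable unit count is 83, not under 73), so (j) stands. Exception (a) does not apply.
Exception (b) fails — assembly uses power tools.
Exception (c): a current Schedule A Waiver is held; a current Class 1 Certificate is held; the structure will not be visible from the street — every condition holds. But: (o) operates against (c): the coverage ratio is 48%, less than the 65% limit. (p) is not engaged (there is no Annual Clearance in force), so (o) stands. Exception (c) does not apply.
Exception (d) is satisfied on its face — a current Provisional Exemption Letter is held; the compliance score is 77 points, below the 85 points limit. However, paragraph (q) must be considered: (q) is triggered — a current Standing Registration is held. (d) is therefore removed.
Exception (e) is satisfied on its face — the qualifying period is 20 days, meeting the 15 days threshold; aggregate throughput is 3,730 units, under the 4,270 units limit; a current General Clearance is held. But applying paragraph (r): (r) is triggered — the lot is in a historic district. Exception (e) does not apply.
No exception applies. The general rule governs.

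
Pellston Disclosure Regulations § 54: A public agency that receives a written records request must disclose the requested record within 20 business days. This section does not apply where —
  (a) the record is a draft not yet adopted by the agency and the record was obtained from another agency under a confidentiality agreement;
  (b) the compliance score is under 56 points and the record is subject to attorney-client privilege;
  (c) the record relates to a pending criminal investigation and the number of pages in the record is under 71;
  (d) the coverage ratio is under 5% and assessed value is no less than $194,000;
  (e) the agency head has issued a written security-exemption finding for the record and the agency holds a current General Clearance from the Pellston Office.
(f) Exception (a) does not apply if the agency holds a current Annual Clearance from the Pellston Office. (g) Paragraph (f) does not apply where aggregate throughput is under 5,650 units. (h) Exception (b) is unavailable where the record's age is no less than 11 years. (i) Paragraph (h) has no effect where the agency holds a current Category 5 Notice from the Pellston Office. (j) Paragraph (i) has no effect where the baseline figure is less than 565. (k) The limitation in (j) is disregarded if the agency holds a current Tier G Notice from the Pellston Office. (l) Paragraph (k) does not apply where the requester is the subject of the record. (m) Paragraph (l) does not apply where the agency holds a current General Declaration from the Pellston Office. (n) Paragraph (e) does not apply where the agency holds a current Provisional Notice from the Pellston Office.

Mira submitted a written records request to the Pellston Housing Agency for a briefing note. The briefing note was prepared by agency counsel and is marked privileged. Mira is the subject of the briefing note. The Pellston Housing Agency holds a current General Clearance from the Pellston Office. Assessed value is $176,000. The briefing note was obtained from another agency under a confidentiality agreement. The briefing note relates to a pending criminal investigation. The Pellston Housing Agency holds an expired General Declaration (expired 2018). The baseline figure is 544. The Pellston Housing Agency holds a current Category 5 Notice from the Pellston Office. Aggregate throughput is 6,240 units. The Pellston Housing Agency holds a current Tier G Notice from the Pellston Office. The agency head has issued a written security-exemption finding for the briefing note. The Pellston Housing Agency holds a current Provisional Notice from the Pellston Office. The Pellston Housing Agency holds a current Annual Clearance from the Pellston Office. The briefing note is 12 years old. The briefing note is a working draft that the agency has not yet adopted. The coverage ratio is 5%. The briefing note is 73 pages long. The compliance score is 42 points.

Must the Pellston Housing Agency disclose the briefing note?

Exception (a) is satisfied on its face — the briefing note is an unadopted draft; the briefing note was obtained under a confidentiality agreement. But: (f) is engaged — a current Annual Clearance is held. (g), which would lift (f), does not operate here — aggregate throughput is 6,240 units, not under 5,650 units. (a) is therefore removed.
Exception (b)'s conditions are all satisfied: the compliance score is 42 points, under the 56 points limit; the briefing note is privileged. But applying paragraphs (h)–(m): (h) operates against (b): the record's age is 12 years, meeting the 11 years threshold. (i) is engaged (a current Category 5 Notice is held), but yields to (j): (j) operates against (i): the baseline figure is 544, less than the 565 limit. (k) would limit (j) — a current Tier G Notice is held — but (l) sets (k) aside: (l) is engaged — Mira is the subject of the briefing note. (m), which would lift (l), is inapplicable — no current General Declaration is held. Exception (b) does not apply.
Exception (c) fails — the number of pages in the record is 73, not under 71.
Exception (d) fails — the coverage ratio is 5%, not under 5%.
Exception (e)'s conditions are all satisfied: a written security-exemption finding has been issued; a current General Clearance is held. Turning to paragraph (n): (n) operates — a current Provisional Notice is held. Exception (e) does not apply.
No exception applies. The general rule governs.

Yes — the Pellston Housing Agency must disclose the briefing note.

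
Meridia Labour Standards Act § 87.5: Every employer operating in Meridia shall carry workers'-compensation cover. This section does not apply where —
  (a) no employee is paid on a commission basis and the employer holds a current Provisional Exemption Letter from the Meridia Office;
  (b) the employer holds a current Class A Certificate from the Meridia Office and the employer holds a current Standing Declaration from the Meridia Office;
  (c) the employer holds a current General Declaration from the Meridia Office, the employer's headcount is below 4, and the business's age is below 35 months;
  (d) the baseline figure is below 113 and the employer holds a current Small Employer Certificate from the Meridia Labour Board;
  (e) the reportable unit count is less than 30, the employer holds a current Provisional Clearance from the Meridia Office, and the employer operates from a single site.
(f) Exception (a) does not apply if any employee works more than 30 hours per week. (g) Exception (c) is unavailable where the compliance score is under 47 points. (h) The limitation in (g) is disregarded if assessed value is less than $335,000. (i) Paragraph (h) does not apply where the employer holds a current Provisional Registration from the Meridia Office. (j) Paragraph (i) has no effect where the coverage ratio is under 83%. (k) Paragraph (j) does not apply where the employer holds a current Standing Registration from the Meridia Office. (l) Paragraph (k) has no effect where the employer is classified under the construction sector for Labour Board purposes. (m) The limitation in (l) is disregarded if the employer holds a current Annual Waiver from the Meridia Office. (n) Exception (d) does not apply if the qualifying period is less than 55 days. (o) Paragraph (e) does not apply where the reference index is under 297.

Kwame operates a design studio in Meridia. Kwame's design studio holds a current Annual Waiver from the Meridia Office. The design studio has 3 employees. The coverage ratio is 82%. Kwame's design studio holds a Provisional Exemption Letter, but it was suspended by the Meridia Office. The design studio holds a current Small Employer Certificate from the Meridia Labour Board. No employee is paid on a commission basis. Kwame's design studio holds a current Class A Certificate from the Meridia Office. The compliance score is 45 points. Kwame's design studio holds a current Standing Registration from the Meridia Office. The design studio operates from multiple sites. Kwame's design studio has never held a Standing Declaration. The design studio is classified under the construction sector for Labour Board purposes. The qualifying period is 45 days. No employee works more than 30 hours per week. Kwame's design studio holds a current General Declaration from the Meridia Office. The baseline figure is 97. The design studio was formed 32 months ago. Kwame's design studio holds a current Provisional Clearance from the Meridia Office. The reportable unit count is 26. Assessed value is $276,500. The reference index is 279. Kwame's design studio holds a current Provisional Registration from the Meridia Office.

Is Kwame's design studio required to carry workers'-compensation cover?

Yes — Kwame's design studio must carry workers'-compensation cover.

Exception (a) fails — no current Provisional Exemption Letter is held.
Exception (b) requires that the employer holds a current Standing Declaration from the Meridia Office; but the Standing Declaration is not current, so (b) is unavailable.
Exception (c) is satisfied on its face — a current General Declaration is held; the employer's headcount is 3, below the 4 limit; the business's age is 32 months, below the 35 months limit. Turning to paragraphs (g)–(m): (g) operates — the compliance score is 45 points, under the 47 points limit. (h) is triggered (assessed value is $276,500, less than the $335,000 limit), but yields to (i): (i) operates against (h): a current Provisional Registration is held. (j) would limit (i) — the coverage ratio is 82%, under the 83% limit — but (k) sets (j) aside: (k) is engaged — a current Standing Registration is held. (l) applies (the design studio is classified under the construction sector), but is overridden by (m): (m) is engaged — a current Annual Waiver is held. So (c) is unavailable.
Exception (d): the baseline figure is 97, below the 113 limit; a current Small Employer Certificate is held — every condition holds. But: (n) operates against (d): the qualifying period is 45 days, less than the 55 days limit. (d) is therefore removed.
Exception (e) requires that the employer operates from a single site; but the employer operates from multiple sites, so (e) is unavailable.
No exception applies. The general rule governs.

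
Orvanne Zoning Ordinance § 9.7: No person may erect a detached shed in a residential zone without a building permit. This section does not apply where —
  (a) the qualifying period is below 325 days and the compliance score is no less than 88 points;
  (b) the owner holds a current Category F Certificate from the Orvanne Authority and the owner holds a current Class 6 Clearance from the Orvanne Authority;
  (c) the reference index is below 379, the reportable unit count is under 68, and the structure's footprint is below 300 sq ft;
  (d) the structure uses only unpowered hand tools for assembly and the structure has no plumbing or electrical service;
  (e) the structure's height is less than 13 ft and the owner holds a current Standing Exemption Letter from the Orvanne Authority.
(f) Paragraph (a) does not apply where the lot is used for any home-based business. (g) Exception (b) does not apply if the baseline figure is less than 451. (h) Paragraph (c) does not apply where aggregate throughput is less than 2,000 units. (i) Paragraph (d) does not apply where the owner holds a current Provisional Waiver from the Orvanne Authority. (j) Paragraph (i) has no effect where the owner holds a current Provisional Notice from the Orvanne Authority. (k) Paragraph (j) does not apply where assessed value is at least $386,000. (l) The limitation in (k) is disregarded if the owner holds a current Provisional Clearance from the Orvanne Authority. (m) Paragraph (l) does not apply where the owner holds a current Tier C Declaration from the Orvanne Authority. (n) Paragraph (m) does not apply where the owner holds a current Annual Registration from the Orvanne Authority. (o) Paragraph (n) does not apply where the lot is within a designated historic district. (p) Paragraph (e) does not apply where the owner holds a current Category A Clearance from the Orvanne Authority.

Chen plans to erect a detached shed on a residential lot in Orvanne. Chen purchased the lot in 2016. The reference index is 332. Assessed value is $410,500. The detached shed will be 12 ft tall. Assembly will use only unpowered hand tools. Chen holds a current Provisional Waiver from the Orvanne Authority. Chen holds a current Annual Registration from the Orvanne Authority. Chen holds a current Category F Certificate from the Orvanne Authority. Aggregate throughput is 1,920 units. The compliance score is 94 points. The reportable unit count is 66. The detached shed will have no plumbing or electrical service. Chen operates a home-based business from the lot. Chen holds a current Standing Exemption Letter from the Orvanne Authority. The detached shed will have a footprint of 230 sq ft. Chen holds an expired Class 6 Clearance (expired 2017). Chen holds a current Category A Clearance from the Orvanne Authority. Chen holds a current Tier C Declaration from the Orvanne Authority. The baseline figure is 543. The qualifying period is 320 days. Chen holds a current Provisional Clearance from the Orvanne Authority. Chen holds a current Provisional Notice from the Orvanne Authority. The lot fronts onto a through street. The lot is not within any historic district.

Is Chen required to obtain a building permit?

Exception (a) is satisfied on its face — the qualifying period is 320 days, below the 325 days limit; the compliance score is 94 points, meeting the 88 points threshold. But applying paragraph (f): (f) operates against (a): a home-based business operates on the lot. (a) is therefore removed.
Exception (b) fails — no current Class 6 Clearance is held.
Exception (c) is satisfied on its face — the reference index is 332, below the 379 limit; the reportable unit count is 66, under the 68 limit; the structure's footprint is 230 sq ft, below the 300 sq ft limit. Turning to paragraph (h): (h) is engaged — aggregate throughput is 1,920 units, less than the 2,000 units limit. Exception (c) does not apply.
All of (d)'s requirements are met (assembly uses only hand tools; there is no plumbing or electrical service). Under paragraphs (i)–(o): (i) would limit (d) — a current Provisional Waiver is held — but (j) sets (i) aside: (j) is engaged — a current Provisional Notice is held. (k) would limit (j) — assessed value is $410,500, meeting the $386,000 threshold — but (l) sets (k) aside: (l) is engaged — a current Provisional Clearance is held. (m) would limit (l) — a current Tier C Declaration is held — but (n) sets (m) aside: (n) operates against (m): a current Annual Registration is held. (o), which would lift (n), is not engaged — the lot is not in a historic district. So (d) applies.
Exception (e) is satisfied on its face — the structure's height is 12 ft, less than the 13 ft limit; a current Standing Exemption Letter is held. Turning to paragraph (p): (p) operates against (e): a current Category A Clearance is held. (e) is therefore removed.

No — exception (d) applies; Chen does not need a building permit.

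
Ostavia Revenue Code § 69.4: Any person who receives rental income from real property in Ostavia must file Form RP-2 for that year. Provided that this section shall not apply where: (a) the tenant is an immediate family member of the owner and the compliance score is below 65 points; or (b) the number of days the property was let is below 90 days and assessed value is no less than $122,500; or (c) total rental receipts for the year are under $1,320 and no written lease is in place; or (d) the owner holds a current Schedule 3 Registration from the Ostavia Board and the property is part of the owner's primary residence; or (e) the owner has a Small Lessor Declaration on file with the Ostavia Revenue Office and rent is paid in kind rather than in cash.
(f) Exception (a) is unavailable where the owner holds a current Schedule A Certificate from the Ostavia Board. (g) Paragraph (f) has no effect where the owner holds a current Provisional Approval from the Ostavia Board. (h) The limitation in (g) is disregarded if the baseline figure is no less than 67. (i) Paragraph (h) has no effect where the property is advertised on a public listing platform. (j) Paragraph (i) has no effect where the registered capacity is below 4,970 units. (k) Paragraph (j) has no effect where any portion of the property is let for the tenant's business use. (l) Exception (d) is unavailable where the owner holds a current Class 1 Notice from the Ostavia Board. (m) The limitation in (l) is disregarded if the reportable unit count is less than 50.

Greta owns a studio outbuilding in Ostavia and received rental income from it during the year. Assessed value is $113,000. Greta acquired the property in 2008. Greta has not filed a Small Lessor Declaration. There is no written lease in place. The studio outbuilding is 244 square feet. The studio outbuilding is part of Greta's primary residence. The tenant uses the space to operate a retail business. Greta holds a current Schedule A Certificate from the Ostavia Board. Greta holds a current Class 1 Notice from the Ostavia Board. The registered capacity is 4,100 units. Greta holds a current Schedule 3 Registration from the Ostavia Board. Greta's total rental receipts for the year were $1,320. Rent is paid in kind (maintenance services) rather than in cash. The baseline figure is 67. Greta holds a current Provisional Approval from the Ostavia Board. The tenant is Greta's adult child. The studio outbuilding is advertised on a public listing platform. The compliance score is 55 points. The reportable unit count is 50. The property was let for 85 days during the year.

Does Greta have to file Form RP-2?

Exception (a): the tenant is an immediate family member; the compliance score is 55 points, below the 65 points limit — every condition holds. As to paragraphs (f)–(k): (f) applies (a current Schedule A Certificate is held), but is overridden by (g): (g) is engaged — a current Provisional Approval is held. (h) would limit (g) — the baseline figure is 67, meeting the 67 threshold — but (i) sets (h) aside: (i) operates — the property is publicly advertised. (j) would limit (i) — the registered capacity is 4,100 units, below the 4,970 units limit — but (k) sets (j) aside: (k) operates against (j): the space is let for business use. Exception (a) stands.
Exception (b) fails — assessed value is $113,000, short of $122,500.
Exception (c) requires that total rental receipts for the year are under $1,320; but total rental receipts for the year are $1,320, not under $1,320, so (c) is unavailable.
Exception (d) is satisfied on its face — a current Schedule 3 Registration is held; the studio outbuilding is part of the primary residence. But: (l) is engaged — a current Class 1 Notice is held. (m) is inapplicable (the reportable unit count is 50, not less than 50), so (l) stands. Exception (d) does not apply.
Exception (e) does not apply: no Small Lessor Declaration is on file.

No — exception (a) applies; Greta is not required to file Form RP-2.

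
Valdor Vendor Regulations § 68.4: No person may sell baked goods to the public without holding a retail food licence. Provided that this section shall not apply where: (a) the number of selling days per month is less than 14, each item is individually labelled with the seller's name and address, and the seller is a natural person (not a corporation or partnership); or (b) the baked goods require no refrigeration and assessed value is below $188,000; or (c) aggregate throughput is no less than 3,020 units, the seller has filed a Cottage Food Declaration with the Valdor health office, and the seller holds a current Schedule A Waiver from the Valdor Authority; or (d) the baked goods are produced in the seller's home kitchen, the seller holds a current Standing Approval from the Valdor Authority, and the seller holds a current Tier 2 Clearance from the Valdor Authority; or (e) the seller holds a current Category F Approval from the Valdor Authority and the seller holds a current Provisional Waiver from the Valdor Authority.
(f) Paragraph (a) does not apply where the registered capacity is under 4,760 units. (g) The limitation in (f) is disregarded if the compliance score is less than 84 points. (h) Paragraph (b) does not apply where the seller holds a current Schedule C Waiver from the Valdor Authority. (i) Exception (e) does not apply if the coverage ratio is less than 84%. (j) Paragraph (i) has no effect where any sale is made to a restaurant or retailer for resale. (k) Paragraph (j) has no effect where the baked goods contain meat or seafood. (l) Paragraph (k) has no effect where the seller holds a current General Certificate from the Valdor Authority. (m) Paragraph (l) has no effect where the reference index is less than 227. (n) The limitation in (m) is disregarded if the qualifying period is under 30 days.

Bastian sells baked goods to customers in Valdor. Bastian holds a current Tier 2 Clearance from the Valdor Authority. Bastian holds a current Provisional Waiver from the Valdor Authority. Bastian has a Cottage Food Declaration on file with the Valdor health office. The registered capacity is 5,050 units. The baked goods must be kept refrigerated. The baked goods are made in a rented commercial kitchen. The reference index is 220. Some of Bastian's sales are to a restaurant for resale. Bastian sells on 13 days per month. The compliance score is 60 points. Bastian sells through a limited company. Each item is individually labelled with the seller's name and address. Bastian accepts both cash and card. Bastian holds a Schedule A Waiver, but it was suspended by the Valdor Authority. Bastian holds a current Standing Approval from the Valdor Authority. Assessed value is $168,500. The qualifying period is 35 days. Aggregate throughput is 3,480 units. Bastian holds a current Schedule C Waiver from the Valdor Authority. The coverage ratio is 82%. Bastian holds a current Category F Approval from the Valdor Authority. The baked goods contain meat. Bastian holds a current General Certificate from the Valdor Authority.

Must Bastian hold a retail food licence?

Exception (a) fails — the seller operates through a limited company.
Exception (b) fails — the baked goods require refrigeration.
Exception (c) does not apply: no current Schedule A Waiver is held.
Exception (d) does not apply: the baked goods are made in a commercial kitchen, not a home kitchen.
Exception (e)'s conditions are all satisfied: a current Category F Approval is held; a current Provisional Waiver is held. But: (i) operates against (e): the coverage ratio is 82%, less than the 84% limit. (j) would limit (i) — some sales are to a restaurant for resale — but (k) sets (j) aside: (k) applies — the baked goods contain meat. (l) operates (a current General Certificate is held), but is overridden by (m): (m) operates against (l): the reference index is 220, less than the 227 limit. (n) does not operate here (the qualifying period is 35 days, not under 30 days), so (m) stands. (e) is therefore removed.
Every exception is unavailable, so the rule governs.

Yes — Bastian must hold a retail food licence.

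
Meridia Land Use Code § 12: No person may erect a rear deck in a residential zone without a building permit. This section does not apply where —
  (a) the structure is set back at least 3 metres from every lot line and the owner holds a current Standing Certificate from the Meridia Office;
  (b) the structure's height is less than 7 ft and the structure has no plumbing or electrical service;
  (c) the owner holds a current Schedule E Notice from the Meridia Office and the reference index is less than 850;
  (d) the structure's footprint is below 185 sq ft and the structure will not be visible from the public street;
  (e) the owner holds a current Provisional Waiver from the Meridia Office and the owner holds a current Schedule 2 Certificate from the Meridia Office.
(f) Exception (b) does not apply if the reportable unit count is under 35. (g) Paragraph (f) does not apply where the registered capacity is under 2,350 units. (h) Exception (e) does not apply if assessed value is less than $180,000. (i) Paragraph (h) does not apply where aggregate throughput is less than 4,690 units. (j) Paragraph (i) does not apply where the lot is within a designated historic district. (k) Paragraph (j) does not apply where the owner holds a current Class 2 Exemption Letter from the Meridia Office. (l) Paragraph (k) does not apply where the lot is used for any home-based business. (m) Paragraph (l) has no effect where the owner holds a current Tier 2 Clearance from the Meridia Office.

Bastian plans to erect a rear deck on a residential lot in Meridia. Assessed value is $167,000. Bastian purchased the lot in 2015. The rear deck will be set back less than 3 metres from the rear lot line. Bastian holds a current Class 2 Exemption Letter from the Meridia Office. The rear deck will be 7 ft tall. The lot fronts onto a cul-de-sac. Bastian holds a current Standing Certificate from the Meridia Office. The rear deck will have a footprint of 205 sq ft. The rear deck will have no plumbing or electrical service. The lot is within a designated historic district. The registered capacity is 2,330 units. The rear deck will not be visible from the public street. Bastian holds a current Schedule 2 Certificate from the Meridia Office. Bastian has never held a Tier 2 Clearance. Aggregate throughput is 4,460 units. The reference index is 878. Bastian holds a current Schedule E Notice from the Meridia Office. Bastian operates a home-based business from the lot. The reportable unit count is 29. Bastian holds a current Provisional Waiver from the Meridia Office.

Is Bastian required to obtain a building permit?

Exception (a) fails — the rear setback is under 3 m.
Exception (b) requires that the structure's height is less than 7 ft; but the structure's height is 7 ft, not less than 7 ft, so (b) is unavailable.
Exception (c) does not apply: the reference index is 878, not less than 850.
Exception (d) fails — the structure's footprint is 205 sq ft, not below 185 sq ft.
Exception (e)'s conditions are all satisfied: a current Provisional Waiver is held; a current Schedule 2 Certificate is held. However, paragraphs (h)–(m) must be considered: (h) operates against (e): assessed value is $167,000, less than the $180,000 limit. (i) operates (aggregate throughput is 4,460 units, less than the 4,690 units limit), but is overridden by (j): (j) operates against (i): the lot is in a historic district. (k) is engaged (a current Class 2 Exemption Letter is held), but is overridden by (l): (l) operates against (k): a home-based business operates on the lot. (m), which would lift (l), does not operate here — there is no Tier 2 Clearance in force. So (e) is unavailable.
Every exception is unavailable, so the rule governs.

Yes — Bastian must obtain a building permit.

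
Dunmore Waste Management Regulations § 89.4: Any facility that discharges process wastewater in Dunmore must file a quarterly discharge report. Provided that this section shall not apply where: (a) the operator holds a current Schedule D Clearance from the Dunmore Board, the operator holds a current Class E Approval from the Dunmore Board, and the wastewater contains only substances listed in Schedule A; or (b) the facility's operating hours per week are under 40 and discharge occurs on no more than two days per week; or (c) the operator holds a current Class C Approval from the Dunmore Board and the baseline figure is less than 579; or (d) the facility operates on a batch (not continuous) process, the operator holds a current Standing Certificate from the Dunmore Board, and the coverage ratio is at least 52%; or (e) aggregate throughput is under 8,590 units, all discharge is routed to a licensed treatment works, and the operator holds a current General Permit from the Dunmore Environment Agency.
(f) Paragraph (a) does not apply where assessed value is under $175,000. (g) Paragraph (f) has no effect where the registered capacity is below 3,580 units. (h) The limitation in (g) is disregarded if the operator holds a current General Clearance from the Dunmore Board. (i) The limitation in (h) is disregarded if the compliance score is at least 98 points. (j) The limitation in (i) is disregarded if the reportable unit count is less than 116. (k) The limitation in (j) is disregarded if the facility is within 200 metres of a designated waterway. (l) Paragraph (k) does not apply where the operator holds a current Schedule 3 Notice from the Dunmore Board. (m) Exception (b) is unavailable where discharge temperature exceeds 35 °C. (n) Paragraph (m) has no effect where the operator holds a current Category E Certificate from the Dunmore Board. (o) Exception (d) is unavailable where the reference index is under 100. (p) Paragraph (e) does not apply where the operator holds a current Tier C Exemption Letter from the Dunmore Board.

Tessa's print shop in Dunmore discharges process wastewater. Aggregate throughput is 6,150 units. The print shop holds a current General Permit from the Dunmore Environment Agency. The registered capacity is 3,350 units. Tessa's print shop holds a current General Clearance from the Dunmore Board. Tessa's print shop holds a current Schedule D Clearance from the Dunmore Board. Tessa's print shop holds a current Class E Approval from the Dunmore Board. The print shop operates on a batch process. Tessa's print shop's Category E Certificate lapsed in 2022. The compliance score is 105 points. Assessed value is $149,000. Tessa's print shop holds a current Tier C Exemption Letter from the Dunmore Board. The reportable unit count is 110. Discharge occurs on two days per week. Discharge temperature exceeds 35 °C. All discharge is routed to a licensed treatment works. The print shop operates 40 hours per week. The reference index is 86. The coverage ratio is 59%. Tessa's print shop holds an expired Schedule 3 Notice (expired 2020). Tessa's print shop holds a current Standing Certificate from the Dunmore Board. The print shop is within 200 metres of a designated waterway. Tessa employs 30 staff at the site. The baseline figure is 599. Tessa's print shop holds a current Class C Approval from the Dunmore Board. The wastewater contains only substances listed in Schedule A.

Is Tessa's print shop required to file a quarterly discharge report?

No — exception (a) applies; Tessa's print shop is not required to file a quarterly discharge report.

Exception (a) is satisfied on its face — a current Schedule D Clearance is held; a current Class E Approval is held; the wastewater is Schedule-A-only. Applying paragraphs (f)–(l): (f) would limit (a) — assessed value is $149,000, under the $175,000 limit — but (g) sets (f) aside: (g) is triggered — the registered capacity is 3,350 units, below the 3,580 units limit. (h) applies (a current General Clearance is held), but yields to (i): (i) is engaged — the compliance score is 105 points, meeting the 98 points threshold. (j) would limit (i) — the reportable unit count is 110, less than the 116 limit — but (k) sets (j) aside: (k) is engaged — the print shop is within 200 m of a designated waterway. (l) does not operate here (the Schedule 3 Notice is not current), so (k) stands. So (a) applies.
Exception (b) fails — the facility's operating hours per week are 40, not under 40.
Exception (c) fails — the baseline figure is 599, not less than 579.
Exception (d)'s conditions are all satisfied: the facility operates on a batch process; a current Standing Certificate is held; the coverage ratio is 59%, meeting the 52% threshold. Turning to paragraph (o): (o) is triggered — the reference index is 86, under the 100 limit. (d) is therefore removed.
Exception (e): aggregate throughput is 6,150 units, under the 8,590 units limit; discharge is routed to a licensed treatment works; a current General Permit is held — every condition holds. But applying paragraph (p): (p) is triggered — a current Tier C Exemption Letter is held. So (e) is unavailable.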